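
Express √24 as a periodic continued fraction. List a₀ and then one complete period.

a₀ = ⌊√24⌋ = 4.
With m₀=0, d₀=1 and mₖ₊₁ = dₖaₖ − mₖ, dₖ₊₁ = (n − mₖ₊₁²)/dₖ, aₖ₊₁ = ⌊(a₀+mₖ₊₁)/dₖ₊₁⌋:
  k=1: m=4, d=8, a=1
  k=2: m=4, d=1, a=8
d=1 and a=2a₀=8 at k=2, so the next step gives (m, d) = (4, 8) again — its k=1 value — and the period has length 2.

[4; 1, 8]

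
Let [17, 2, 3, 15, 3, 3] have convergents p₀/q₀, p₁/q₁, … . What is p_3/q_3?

1865/107

Using pₖ = aₖpₖ₋₁ + pₖ₋₂, qₖ = aₖqₖ₋₁ + qₖ₋₂ (with p₋₁=1, p₋₂=0, q₋₁=0, q₋₂=1):
  k=0: a=17, p=17, q=1
  k=1: a=2, p=35, q=2
  k=2: a=3, p=122, q=7
  k=3: a=15, p=1865, q=107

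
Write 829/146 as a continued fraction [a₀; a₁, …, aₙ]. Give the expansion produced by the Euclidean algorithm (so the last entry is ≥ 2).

829 = 5*146 + 99
146 = 1*99 + 47
99 = 2*47 + 5
47 = 9*5 + 2
5 = 2*2 + 1
2 = 2*1 + 0  (stop)
So 829/146 = [5; 1, 2, 9, 2, 2].

[5; 1, 2, 9, 2, 2]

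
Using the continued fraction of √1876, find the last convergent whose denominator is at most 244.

√1876 = [43; 3, 5, 12, 5, 3, 86, …] (period length 6).
Convergents:
  p_0/q_0 = 43/1
  p_1/q_1 = 130/3
  p_2/q_2 = 693/16
  p_3/q_3 = 8446/195
  p_4/q_4 = 42923/991
q_3 = 195 ≤ 244 < 991 = q_4, so the answer is 8446/195.

8446/195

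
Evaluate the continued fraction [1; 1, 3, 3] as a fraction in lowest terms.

23/13

Using pₖ = aₖpₖ₋₁ + pₖ₋₂ and qₖ = aₖqₖ₋₁ + qₖ₋₂:
  k=0: a=1, p=1, q=1
  k=1: a=1, p=2, q=1
  k=2: a=3, p=7, q=4
  k=3: a=3, p=23, q=13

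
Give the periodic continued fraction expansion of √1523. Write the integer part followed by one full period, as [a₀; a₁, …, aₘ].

[39; 39, 78]

a₀ = ⌊√1523⌋ = 39.
With m₀=0, d₀=1 and mₖ₊₁ = dₖaₖ − mₖ, dₖ₊₁ = (n − mₖ₊₁²)/dₖ, aₖ₊₁ = ⌊(a₀+mₖ₊₁)/dₖ₊₁⌋:
  k=1: m=39, d=2, a=39
  k=2: m=39, d=1, a=78
d=1 and a=2a₀=78 at k=2, so the next step gives (m, d) = (39, 2) again — its k=1 value — and the period has length 2.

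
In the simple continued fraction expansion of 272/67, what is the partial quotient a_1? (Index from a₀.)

16

272 = 4·67 + 4   →  a_0 = 4
67 = 16·4 + 3   →  a_1 = 16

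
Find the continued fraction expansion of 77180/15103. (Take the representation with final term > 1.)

[5; 9, 14, 9, 13]

77180 = 5×15103 + 1665
15103 = 9×1665 + 118
1665 = 14×118 + 13
118 = 9×13 + 1
13 = 13×1 + 0  (stop)
So 77180/15103 = [5; 9, 14, 9, 13].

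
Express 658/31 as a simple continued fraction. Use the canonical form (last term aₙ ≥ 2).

[21; 4, 2, 3]

658 = 21*31 + 7
31 = 4*7 + 3
7 = 2*3 + 1
3 = 3*1 + 0  (stop)
So 658/31 = [21; 4, 2, 3].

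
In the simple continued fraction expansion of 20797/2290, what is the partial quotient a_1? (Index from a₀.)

12

20797 = 9·2290 + 187   →  a_0 = 9
2290 = 12·187 + 46   →  a_1 = 12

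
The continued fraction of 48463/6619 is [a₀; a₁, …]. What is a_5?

48463 = 7·6619 + 2130   →  a_0 = 7
6619 = 3·2130 + 229   →  a_1 = 3
2130 = 9·229 + 69   →  a_2 = 9
229 = 3·69 + 22   →  a_3 = 3
69 = 3·22 + 3   →  a_4 = 3
22 = 7·3 + 1   →  a_5 = 7

7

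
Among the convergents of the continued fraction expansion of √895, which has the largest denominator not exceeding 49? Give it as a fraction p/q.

359/12

√895 = [29; 1, 10, 1, 58, …] (period length 4).
Convergents:
  p_0/q_0 = 29/1
  p_1/q_1 = 30/1
  p_2/q_2 = 329/11
  p_3/q_3 = 359/12
  p_4/q_4 = 21151/707
q_3 = 12 ≤ 49 < 707 = q_4, so the answer is 359/12.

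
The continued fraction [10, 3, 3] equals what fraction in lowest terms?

103/10

Using pₖ = aₖpₖ₋₁ + pₖ₋₂ and qₖ = aₖqₖ₋₁ + qₖ₋₂:
  k=0: a=10, p=10, q=1
  k=1: a=3, p=31, q=3
  k=2: a=3, p=103, q=10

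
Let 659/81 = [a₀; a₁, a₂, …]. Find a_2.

659 = 8·81 + 11   →  a_0 = 8
81 = 7·11 + 4   →  a_1 = 7
11 = 2·4 + 3   →  a_2 = 2

2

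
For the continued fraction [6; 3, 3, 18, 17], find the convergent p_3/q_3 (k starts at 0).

Using pₖ = aₖpₖ₋₁ + pₖ₋₂, qₖ = aₖqₖ₋₁ + qₖ₋₂ (with p₋₁=1, p₋₂=0, q₋₁=0, q₋₂=1):
  k=0: a=6, p=6, q=1
  k=1: a=3, p=19, q=3
  k=2: a=3, p=63, q=10
  k=3: a=18, p=1153, q=183

1153/183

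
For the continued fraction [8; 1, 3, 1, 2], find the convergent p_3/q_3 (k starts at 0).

44/5

Using pₖ = aₖpₖ₋₁ + pₖ₋₂, qₖ = aₖqₖ₋₁ + qₖ₋₂ (with p₋₁=1, p₋₂=0, q₋₁=0, q₋₂=1):
  k=0: a=8, p=8, q=1
  k=1: a=1, p=9, q=1
  k=2: a=3, p=35, q=4
  k=3: a=1, p=44, q=5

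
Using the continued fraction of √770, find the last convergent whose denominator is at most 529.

6188/223

√770 = [27; 1, 2, 1, 54, …] (period length 4).
Convergents:
  p_0/q_0 = 27/1
  p_1/q_1 = 28/1
  p_2/q_2 = 83/3
  p_3/q_3 = 111/4
  p_4/q_4 = 6077/219
  p_5/q_5 = 6188/223
  p_6/q_6 = 18453/665
q_5 = 223 ≤ 529 < 665 = q_6, so the answer is 6188/223.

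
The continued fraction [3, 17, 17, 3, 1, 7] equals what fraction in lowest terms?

27913/9126

Fold from the inside: start with 7/1.
  1 + 1/7 = 8/7
  3 + 7/8 = 31/8
  17 + 8/31 = 535/31
  17 + 31/535 = 9126/535
  3 + 535/9126 = 27913/9126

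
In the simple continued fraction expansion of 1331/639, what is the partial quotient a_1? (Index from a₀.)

12

1331 = 2·639 + 53   →  a_0 = 2
639 = 12·53 + 3   →  a_1 = 12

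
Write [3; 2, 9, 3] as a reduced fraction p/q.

Fold from the inside: start with 3/1.
  9 + 1/3 = 28/3
  2 + 3/28 = 59/28
  3 + 28/59 = 205/59

205/59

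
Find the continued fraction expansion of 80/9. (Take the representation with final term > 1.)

[8; 1, 8]

80 = 8·9 + 8
9 = 1·8 + 1
8 = 8·1 + 0  (stop)
So 80/9 = [8; 1, 8].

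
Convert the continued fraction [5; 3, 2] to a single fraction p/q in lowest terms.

Using pₖ = aₖpₖ₋₁ + pₖ₋₂ and qₖ = aₖqₖ₋₁ + qₖ₋₂:
  k=0: a=5, p=5, q=1
  k=1: a=3, p=16, q=3
  k=2: a=2, p=37, q=7

37/7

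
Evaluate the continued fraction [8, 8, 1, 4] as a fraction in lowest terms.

357/44

Fold from the inside: start with 4/1.
  1 + 1/4 = 5/4
  8 + 4/5 = 44/5
  8 + 5/44 = 357/44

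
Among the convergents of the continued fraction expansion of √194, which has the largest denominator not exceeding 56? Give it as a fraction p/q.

195/14

√194 = [13; 1, 12, 1, 26, …] (period length 4).
Convergents:
  p_0/q_0 = 13/1
  p_1/q_1 = 14/1
  p_2/q_2 = 181/13
  p_3/q_3 = 195/14
  p_4/q_4 = 5251/377
q_3 = 14 ≤ 56 < 377 = q_4, so the answer is 195/14.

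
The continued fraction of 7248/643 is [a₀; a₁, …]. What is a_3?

2

7248 = 11·643 + 175   →  a_0 = 11
643 = 3·175 + 118   →  a_1 = 3
175 = 1·118 + 57   →  a_2 = 1
118 = 2·57 + 4   →  a_3 = 2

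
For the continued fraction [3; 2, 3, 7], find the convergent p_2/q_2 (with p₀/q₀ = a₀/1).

24/7

Using pₖ = aₖpₖ₋₁ + pₖ₋₂, qₖ = aₖqₖ₋₁ + qₖ₋₂ (with p₋₁=1, p₋₂=0, q₋₁=0, q₋₂=1):
  k=0: a=3, p=3, q=1
  k=1: a=2, p=7, q=2
  k=2: a=3, p=24, q=7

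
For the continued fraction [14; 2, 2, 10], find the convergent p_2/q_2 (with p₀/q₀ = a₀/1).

72/5

Using pₖ = aₖpₖ₋₁ + pₖ₋₂, qₖ = aₖqₖ₋₁ + qₖ₋₂ (with p₋₁=1, p₋₂=0, q₋₁=0, q₋₂=1):
  k=0: a=14, p=14, q=1
  k=1: a=2, p=29, q=2
  k=2: a=2, p=72, q=5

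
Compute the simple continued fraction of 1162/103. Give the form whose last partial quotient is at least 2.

[11; 3, 1, 1, 4, 3]

1162 = 11×103 + 29
103 = 3×29 + 16
29 = 1×16 + 13
16 = 1×13 + 3
13 = 4×3 + 1
3 = 3×1 + 0  (stop)
So 1162/103 = [11; 3, 1, 1, 4, 3].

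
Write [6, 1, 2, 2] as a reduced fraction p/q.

Using pₖ = aₖpₖ₋₁ + pₖ₋₂ and qₖ = aₖqₖ₋₁ + qₖ₋₂:
  k=0: a=6, p=6, q=1
  k=1: a=1, p=7, q=1
  k=2: a=2, p=20, q=3
  k=3: a=2, p=47, q=7

47/7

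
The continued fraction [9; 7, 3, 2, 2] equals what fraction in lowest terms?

Using pₖ = aₖpₖ₋₁ + pₖ₋₂ and qₖ = aₖqₖ₋₁ + qₖ₋₂:
  k=0: a=9, p=9, q=1
  k=1: a=7, p=64, q=7
  k=2: a=3, p=201, q=22
  k=3: a=2, p=466, q=51
  k=4: a=2, p=1133, q=124

1133/124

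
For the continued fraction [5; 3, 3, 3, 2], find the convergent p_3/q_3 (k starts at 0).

175/33

Using pₖ = aₖpₖ₋₁ + pₖ₋₂, qₖ = aₖqₖ₋₁ + qₖ₋₂ (with p₋₁=1, p₋₂=0, q₋₁=0, q₋₂=1):
  k=0: a=5, p=5, q=1
  k=1: a=3, p=16, q=3
  k=2: a=3, p=53, q=10
  k=3: a=3, p=175, q=33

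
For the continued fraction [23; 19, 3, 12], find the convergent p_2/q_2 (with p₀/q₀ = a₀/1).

1337/58

Using pₖ = aₖpₖ₋₁ + pₖ₋₂, qₖ = aₖqₖ₋₁ + qₖ₋₂ (with p₋₁=1, p₋₂=0, q₋₁=0, q₋₂=1):
  k=0: a=23, p=23, q=1
  k=1: a=19, p=438, q=19
  k=2: a=3, p=1337, q=58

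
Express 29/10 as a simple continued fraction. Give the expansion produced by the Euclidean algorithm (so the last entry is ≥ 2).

29 = 2·10 + 9
10 = 1·9 + 1
9 = 9·1 + 0  (stop)
So 29/10 = [2; 1, 9].

[2; 1, 9]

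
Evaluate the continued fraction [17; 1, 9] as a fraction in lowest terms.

Using pₖ = aₖpₖ₋₁ + pₖ₋₂ and qₖ = aₖqₖ₋₁ + qₖ₋₂:
  k=0: a=17, p=17, q=1
  k=1: a=1, p=18, q=1
  k=2: a=9, p=179, q=10

179/10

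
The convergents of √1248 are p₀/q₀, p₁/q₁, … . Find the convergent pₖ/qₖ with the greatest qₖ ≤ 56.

1837/52

√1248 = [35; 3, 17, 3, 70, …] (period length 4).
Convergents:
  p_0/q_0 = 35/1
  p_1/q_1 = 106/3
  p_2/q_2 = 1837/52
  p_3/q_3 = 5617/159
q_2 = 52 ≤ 56 < 159 = q_3, so the answer is 1837/52.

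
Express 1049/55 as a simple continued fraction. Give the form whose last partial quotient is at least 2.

[19; 13, 1, 3]

1049 = 19*55 + 4
55 = 13*4 + 3
4 = 1*3 + 1
3 = 3*1 + 0  (stop)
So 1049/55 = [19; 13, 1, 3].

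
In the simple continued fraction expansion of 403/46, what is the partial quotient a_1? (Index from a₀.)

403 = 8·46 + 35   →  a_0 = 8
46 = 1·35 + 11   →  a_1 = 1

1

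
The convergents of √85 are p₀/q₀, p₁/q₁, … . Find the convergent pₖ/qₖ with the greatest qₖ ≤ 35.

83/9

√85 = [9; 4, 1, 1, 4, 18, …] (period length 5).
Convergents:
  p_0/q_0 = 9/1
  p_1/q_1 = 37/4
  p_2/q_2 = 46/5
  p_3/q_3 = 83/9
  p_4/q_4 = 378/41
q_3 = 9 ≤ 35 < 41 = q_4, so the answer is 83/9.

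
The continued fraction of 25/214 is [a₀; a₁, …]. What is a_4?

25 = 0·214 + 25   →  a_0 = 0
214 = 8·25 + 14   →  a_1 = 8
25 = 1·14 + 11   →  a_2 = 1
14 = 1·11 + 3   →  a_3 = 1
11 = 3·3 + 2   →  a_4 = 3

3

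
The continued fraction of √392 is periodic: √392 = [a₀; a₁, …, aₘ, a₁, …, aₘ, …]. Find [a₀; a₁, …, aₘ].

[19; 1, 3, 1, 38]

a₀ = ⌊√392⌋ = 19.
With m₀=0, d₀=1 and mₖ₊₁ = dₖaₖ − mₖ, dₖ₊₁ = (n − mₖ₊₁²)/dₖ, aₖ₊₁ = ⌊(a₀+mₖ₊₁)/dₖ₊₁⌋:
  k=1: m=19, d=31, a=1
  k=2: m=12, d=8, a=3
  k=3: m=12, d=31, a=1
  k=4: m=19, d=1, a=38
d=1 and a=2a₀=38 at k=4, so the next step gives (m, d) = (19, 31) again — its k=1 value — and the period has length 4.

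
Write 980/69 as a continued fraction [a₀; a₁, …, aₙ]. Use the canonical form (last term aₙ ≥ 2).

[14; 4, 1, 13]

980 = 14*69 + 14
69 = 4*14 + 13
14 = 1*13 + 1
13 = 13*1 + 0  (stop)
So 980/69 = [14; 4, 1, 13].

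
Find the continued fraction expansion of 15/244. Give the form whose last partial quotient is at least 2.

15 = 0·244 + 15
244 = 16·15 + 4
15 = 3·4 + 3
4 = 1·3 + 1
3 = 3·1 + 0  (stop)
So 15/244 = [0; 16, 3, 1, 3].

[0; 16, 3, 1, 3]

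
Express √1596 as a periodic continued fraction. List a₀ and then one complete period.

[39; 1, 18, 1, 78]

a₀ = ⌊√1596⌋ = 39.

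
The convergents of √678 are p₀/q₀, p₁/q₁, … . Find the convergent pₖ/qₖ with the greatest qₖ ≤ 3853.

√678 = [26; 26, 52, …] (period length 2).
Convergents:
  p_0/q_0 = 26/1
  p_1/q_1 = 677/26
  p_2/q_2 = 35230/1353
  p_3/q_3 = 916657/35204
q_2 = 1353 ≤ 3853 < 35204 = q_3, so the answer is 35230/1353.

35230/1353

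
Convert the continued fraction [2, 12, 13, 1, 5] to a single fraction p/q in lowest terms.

Fold from the inside: start with 5/1.
  1 + 1/5 = 6/5
  13 + 5/6 = 83/6
  12 + 6/83 = 1002/83
  2 + 83/1002 = 2087/1002

2087/1002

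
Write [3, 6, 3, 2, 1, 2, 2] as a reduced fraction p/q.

1273/403

Using pₖ = aₖpₖ₋₁ + pₖ₋₂ and qₖ = aₖqₖ₋₁ + qₖ₋₂:
  k=0: a=3, p=3, q=1
  k=1: a=6, p=19, q=6
  k=2: a=3, p=60, q=19
  k=3: a=2, p=139, q=44
  k=4: a=1, p=199, q=63
  k=5: a=2, p=537, q=170
  k=6: a=2, p=1273, q=403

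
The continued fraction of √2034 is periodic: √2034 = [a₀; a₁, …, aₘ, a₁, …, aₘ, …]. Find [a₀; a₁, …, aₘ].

[45; 10, 90]

a₀ = ⌊√2034⌋ = 45.
With m₀=0, d₀=1 and mₖ₊₁ = dₖaₖ − mₖ, dₖ₊₁ = (n − mₖ₊₁²)/dₖ, aₖ₊₁ = ⌊(a₀+mₖ₊₁)/dₖ₊₁⌋:
  k=1: m=45, d=9, a=10
  k=2: m=45, d=1, a=90
d=1 and a=2a₀=90 at k=2, so the next step gives (m, d) = (45, 9) again — its k=1 value — and the period has length 2.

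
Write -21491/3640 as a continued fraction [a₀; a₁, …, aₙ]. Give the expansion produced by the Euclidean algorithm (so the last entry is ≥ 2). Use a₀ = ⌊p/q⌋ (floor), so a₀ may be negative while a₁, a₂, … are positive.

[-6; 10, 2, 3, 16, 3]

-21491 = -6·3640 + 349
3640 = 10·349 + 150
349 = 2·150 + 49
150 = 3·49 + 3
49 = 16·3 + 1
3 = 3·1 + 0  (stop)
So -21491/3640 = [-6; 10, 2, 3, 16, 3].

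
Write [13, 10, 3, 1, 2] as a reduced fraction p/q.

Fold from the inside: start with 2/1.
  1 + 1/2 = 3/2
  3 + 2/3 = 11/3
  10 + 3/11 = 113/11
  13 + 11/113 = 1480/113

1480/113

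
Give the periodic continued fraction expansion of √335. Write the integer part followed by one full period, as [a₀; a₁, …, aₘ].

a₀ = ⌊√335⌋ = 18.
With m₀=0, d₀=1 and mₖ₊₁ = dₖaₖ − mₖ, dₖ₊₁ = (n − mₖ₊₁²)/dₖ, aₖ₊₁ = ⌊(a₀+mₖ₊₁)/dₖ₊₁⌋:
  k=1: m=18, d=11, a=3
  k=2: m=15, d=10, a=3
  k=3: m=15, d=11, a=3
  k=4: m=18, d=1, a=36
d=1 and a=2a₀=36 at k=4, so the next step gives (m, d) = (18, 11) again — its k=1 value — and the period has length 4.

[18; 3, 3, 3, 36]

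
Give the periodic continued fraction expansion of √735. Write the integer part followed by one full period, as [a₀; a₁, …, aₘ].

a₀ = ⌊√735⌋ = 27.
With m₀=0, d₀=1 and mₖ₊₁ = dₖaₖ − mₖ, dₖ₊₁ = (n − mₖ₊₁²)/dₖ, aₖ₊₁ = ⌊(a₀+mₖ₊₁)/dₖ₊₁⌋:
  k=1: m=27, d=6, a=9
  k=2: m=27, d=1, a=54
d=1 and a=2a₀=54 at k=2, so the next step gives (m, d) = (27, 6) again — its k=1 value — and the period has length 2.

[27; 9, 54]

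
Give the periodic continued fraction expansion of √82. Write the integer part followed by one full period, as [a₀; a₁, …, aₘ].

[9; 18]

a₀ = ⌊√82⌋ = 9.
With m₀=0, d₀=1 and mₖ₊₁ = dₖaₖ − mₖ, dₖ₊₁ = (n − mₖ₊₁²)/dₖ, aₖ₊₁ = ⌊(a₀+mₖ₊₁)/dₖ₊₁⌋:
  k=1: m=9, d=1, a=18
d=1 and a=2a₀=18 at k=1, so the next step gives (m, d) = (9, 1) again — its k=1 value — and the period has length 1.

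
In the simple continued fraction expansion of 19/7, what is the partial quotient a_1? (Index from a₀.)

1

19 = 2·7 + 5   →  a_0 = 2
7 = 1·5 + 2   →  a_1 = 1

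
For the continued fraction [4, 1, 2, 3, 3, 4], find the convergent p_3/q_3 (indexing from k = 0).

Using pₖ = aₖpₖ₋₁ + pₖ₋₂, qₖ = aₖqₖ₋₁ + qₖ₋₂ (with p₋₁=1, p₋₂=0, q₋₁=0, q₋₂=1):
  k=0: a=4, p=4, q=1
  k=1: a=1, p=5, q=1
  k=2: a=2, p=14, q=3
  k=3: a=3, p=47, q=10

47/10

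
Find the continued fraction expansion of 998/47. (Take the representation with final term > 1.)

[21; 4, 3, 1, 2]

998 = 21×47 + 11
47 = 4×11 + 3
11 = 3×3 + 2
3 = 1×2 + 1
2 = 2×1 + 0  (stop)
So 998/47 = [21; 4, 3, 1, 2].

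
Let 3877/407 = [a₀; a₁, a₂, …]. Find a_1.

1

3877 = 9·407 + 214   →  a_0 = 9
407 = 1·214 + 193   →  a_1 = 1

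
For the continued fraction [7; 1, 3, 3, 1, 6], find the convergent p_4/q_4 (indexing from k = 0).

132/17

Using pₖ = aₖpₖ₋₁ + pₖ₋₂, qₖ = aₖqₖ₋₁ + qₖ₋₂ (with p₋₁=1, p₋₂=0, q₋₁=0, q₋₂=1):
  k=0: a=7, p=7, q=1
  k=1: a=1, p=8, q=1
  k=2: a=3, p=31, q=4
  k=3: a=3, p=101, q=13
  k=4: a=1, p=132, q=17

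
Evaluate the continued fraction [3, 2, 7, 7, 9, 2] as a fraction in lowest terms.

Using pₖ = aₖpₖ₋₁ + pₖ₋₂ and qₖ = aₖqₖ₋₁ + qₖ₋₂:
  k=0: a=3, p=3, q=1
  k=1: a=2, p=7, q=2
  k=2: a=7, p=52, q=15
  k=3: a=7, p=371, q=107
  k=4: a=9, p=3391, q=978
  k=5: a=2, p=7153, q=2063

7153/2063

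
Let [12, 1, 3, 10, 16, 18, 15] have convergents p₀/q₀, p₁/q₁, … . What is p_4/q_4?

Using pₖ = aₖpₖ₋₁ + pₖ₋₂, qₖ = aₖqₖ₋₁ + qₖ₋₂ (with p₋₁=1, p₋₂=0, q₋₁=0, q₋₂=1):
  k=0: a=12, p=12, q=1
  k=1: a=1, p=13, q=1
  k=2: a=3, p=51, q=4
  k=3: a=10, p=523, q=41
  k=4: a=16, p=8419, q=660

8419/660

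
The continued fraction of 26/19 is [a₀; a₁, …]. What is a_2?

1

26 = 1·19 + 7   →  a_0 = 1
19 = 2·7 + 5   →  a_1 = 2
7 = 1·5 + 2   →  a_2 = 1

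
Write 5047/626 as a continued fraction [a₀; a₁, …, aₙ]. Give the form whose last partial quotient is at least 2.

5047 = 8×626 + 39
626 = 16×39 + 2
39 = 19×2 + 1
2 = 2×1 + 0  (stop)
So 5047/626 = [8; 16, 19, 2].

[8; 16, 19, 2]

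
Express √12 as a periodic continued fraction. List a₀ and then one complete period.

[3; 2, 6]

a₀ = ⌊√12⌋ = 3.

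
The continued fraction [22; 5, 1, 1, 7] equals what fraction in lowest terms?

1841/83

Using pₖ = aₖpₖ₋₁ + pₖ₋₂ and qₖ = aₖqₖ₋₁ + qₖ₋₂:
  k=0: a=22, p=22, q=1
  k=1: a=5, p=111, q=5
  k=2: a=1, p=133, q=6
  k=3: a=1, p=244, q=11
  k=4: a=7, p=1841, q=83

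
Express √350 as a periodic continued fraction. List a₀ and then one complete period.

a₀ = ⌊√350⌋ = 18.
With m₀=0, d₀=1 and mₖ₊₁ = dₖaₖ − mₖ, dₖ₊₁ = (n − mₖ₊₁²)/dₖ, aₖ₊₁ = ⌊(a₀+mₖ₊₁)/dₖ₊₁⌋:
  k=1: m=18, d=26, a=1
  k=2: m=8, d=11, a=2
  k=3: m=14, d=14, a=2
  k=4: m=14, d=11, a=2
  k=5: m=8, d=26, a=1
  k=6: m=18, d=1, a=36
d=1 and a=2a₀=36 at k=6, so the next step gives (m, d) = (18, 26) again — its k=1 value — and the period has length 6.

[18; 1, 2, 2, 2, 1, 36]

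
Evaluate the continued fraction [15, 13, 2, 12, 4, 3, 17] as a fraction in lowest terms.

Using pₖ = aₖpₖ₋₁ + pₖ₋₂ and qₖ = aₖqₖ₋₁ + qₖ₋₂:
  k=0: a=15, p=15, q=1
  k=1: a=13, p=196, q=13
  k=2: a=2, p=407, q=27
  k=3: a=12, p=5080, q=337
  k=4: a=4, p=20727, q=1375
  k=5: a=3, p=67261, q=4462
  k=6: a=17, p=1164164, q=77229

1164164/77229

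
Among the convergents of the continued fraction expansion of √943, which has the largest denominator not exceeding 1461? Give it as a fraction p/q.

44742/1457

√943 = [30; 1, 2, 2, 2, 1, 60, …] (period length 6).
Convergents:
  p_0/q_0 = 30/1
  p_1/q_1 = 31/1
  p_2/q_2 = 92/3
  p_3/q_3 = 215/7
  p_4/q_4 = 522/17
  p_5/q_5 = 737/24
  p_6/q_6 = 44742/1457
  p_7/q_7 = 45479/1481
q_6 = 1457 ≤ 1461 < 1481 = q_7, so the answer is 44742/1457.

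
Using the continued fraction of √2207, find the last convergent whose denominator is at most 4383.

205297/4370

√2207 = [46; 1, 45, 1, 92, …] (period length 4).
Convergents:
  p_0/q_0 = 46/1
  p_1/q_1 = 47/1
  p_2/q_2 = 2161/46
  p_3/q_3 = 2208/47
  p_4/q_4 = 205297/4370
  p_5/q_5 = 207505/4417
q_4 = 4370 ≤ 4383 < 4417 = q_5, so the answer is 205297/4370.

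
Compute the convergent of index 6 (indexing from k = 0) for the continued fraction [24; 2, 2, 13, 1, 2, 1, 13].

Using pₖ = aₖpₖ₋₁ + pₖ₋₂, qₖ = aₖqₖ₋₁ + qₖ₋₂ (with p₋₁=1, p₋₂=0, q₋₁=0, q₋₂=1):
  k=0: a=24, p=24, q=1
  k=1: a=2, p=49, q=2
  k=2: a=2, p=122, q=5
  k=3: a=13, p=1635, q=67
  k=4: a=1, p=1757, q=72
  k=5: a=2, p=5149, q=211
  k=6: a=1, p=6906, q=283

6906/283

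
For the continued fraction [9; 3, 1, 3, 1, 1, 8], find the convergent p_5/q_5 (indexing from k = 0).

315/34

Using pₖ = aₖpₖ₋₁ + pₖ₋₂, qₖ = aₖqₖ₋₁ + qₖ₋₂ (with p₋₁=1, p₋₂=0, q₋₁=0, q₋₂=1):
  k=0: a=9, p=9, q=1
  k=1: a=3, p=28, q=3
  k=2: a=1, p=37, q=4
  k=3: a=3, p=139, q=15
  k=4: a=1, p=176, q=19
  k=5: a=1, p=315, q=34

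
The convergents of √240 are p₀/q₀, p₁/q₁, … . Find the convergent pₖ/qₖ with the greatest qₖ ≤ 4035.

58575/3781

√240 = [15; 2, 30, …] (period length 2).
Convergents:
  p_0/q_0 = 15/1
  p_1/q_1 = 31/2
  p_2/q_2 = 945/61
  p_3/q_3 = 1921/124
  p_4/q_4 = 58575/3781
  p_5/q_5 = 119071/7686
q_4 = 3781 ≤ 4035 < 7686 = q_5, so the answer is 58575/3781.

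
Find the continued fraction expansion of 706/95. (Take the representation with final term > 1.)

706 = 7*95 + 41
95 = 2*41 + 13
41 = 3*13 + 2
13 = 6*2 + 1
2 = 2*1 + 0  (stop)
So 706/95 = [7; 2, 3, 6, 2].

[7; 2, 3, 6, 2]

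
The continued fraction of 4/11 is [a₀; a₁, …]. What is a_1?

2

4 = 0·11 + 4   →  a_0 = 0
11 = 2·4 + 3   →  a_1 = 2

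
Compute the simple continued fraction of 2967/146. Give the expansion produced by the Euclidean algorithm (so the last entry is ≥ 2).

2967 = 20×146 + 47
146 = 3×47 + 5
47 = 9×5 + 2
5 = 2×2 + 1
2 = 2×1 + 0  (stop)
So 2967/146 = [20; 3, 9, 2, 2].

[20; 3, 9, 2, 2]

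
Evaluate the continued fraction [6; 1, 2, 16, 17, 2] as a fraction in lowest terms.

11485/1721

Fold from the inside: start with 2/1.
  17 + 1/2 = 35/2
  16 + 2/35 = 562/35
  2 + 35/562 = 1159/562
  1 + 562/1159 = 1721/1159
  6 + 1159/1721 = 11485/1721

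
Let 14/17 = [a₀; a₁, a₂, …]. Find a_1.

14 = 0·17 + 14   →  a_0 = 0
17 = 1·14 + 3   →  a_1 = 1

1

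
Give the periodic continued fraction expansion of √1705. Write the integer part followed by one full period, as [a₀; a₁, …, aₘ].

[41; 3, 2, 3, 82]

a₀ = ⌊√1705⌋ = 41.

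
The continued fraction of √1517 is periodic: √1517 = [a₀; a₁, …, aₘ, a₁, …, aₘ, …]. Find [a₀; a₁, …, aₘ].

[38; 1, 18, 2, 18, 1, 76]

a₀ = ⌊√1517⌋ = 38.
With m₀=0, d₀=1 and mₖ₊₁ = dₖaₖ − mₖ, dₖ₊₁ = (n − mₖ₊₁²)/dₖ, aₖ₊₁ = ⌊(a₀+mₖ₊₁)/dₖ₊₁⌋:
  k=1: m=38, d=73, a=1
  k=2: m=35, d=4, a=18
  k=3: m=37, d=37, a=2
  k=4: m=37, d=4, a=18
  k=5: m=35, d=73, a=1
  k=6: m=38, d=1, a=76
d=1 and a=2a₀=76 at k=6, so the next step gives (m, d) = (38, 73) again — its k=1 value — and the period has length 6.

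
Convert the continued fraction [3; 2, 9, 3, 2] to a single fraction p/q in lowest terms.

476/137

Fold from the inside: start with 2/1.
  3 + 1/2 = 7/2
  9 + 2/7 = 65/7
  2 + 7/65 = 137/65
  3 + 65/137 = 476/137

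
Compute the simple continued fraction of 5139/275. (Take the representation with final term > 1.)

5139 = 18·275 + 189
275 = 1·189 + 86
189 = 2·86 + 17
86 = 5·17 + 1
17 = 17·1 + 0  (stop)
So 5139/275 = [18; 1, 2, 5, 17].

[18; 1, 2, 5, 17]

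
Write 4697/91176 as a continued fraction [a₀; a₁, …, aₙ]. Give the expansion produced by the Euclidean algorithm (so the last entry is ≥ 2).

4697 = 0*91176 + 4697
91176 = 19*4697 + 1933
4697 = 2*1933 + 831
1933 = 2*831 + 271
831 = 3*271 + 18
271 = 15*18 + 1
18 = 18*1 + 0  (stop)
So 4697/91176 = [0; 19, 2, 2, 3, 15, 18].

[0; 19, 2, 2, 3, 15, 18]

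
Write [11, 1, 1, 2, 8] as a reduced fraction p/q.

487/42

Using pₖ = aₖpₖ₋₁ + pₖ₋₂ and qₖ = aₖqₖ₋₁ + qₖ₋₂:
  k=0: a=11, p=11, q=1
  k=1: a=1, p=12, q=1
  k=2: a=1, p=23, q=2
  k=3: a=2, p=58, q=5
  k=4: a=8, p=487, q=42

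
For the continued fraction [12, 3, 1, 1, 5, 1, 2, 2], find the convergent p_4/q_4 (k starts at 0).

Using pₖ = aₖpₖ₋₁ + pₖ₋₂, qₖ = aₖqₖ₋₁ + qₖ₋₂ (with p₋₁=1, p₋₂=0, q₋₁=0, q₋₂=1):
  k=0: a=12, p=12, q=1
  k=1: a=3, p=37, q=3
  k=2: a=1, p=49, q=4
  k=3: a=1, p=86, q=7
  k=4: a=5, p=479, q=39

479/39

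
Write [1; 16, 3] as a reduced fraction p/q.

52/49

Fold from the inside: start with 3/1.
  16 + 1/3 = 49/3
  1 + 3/49 = 52/49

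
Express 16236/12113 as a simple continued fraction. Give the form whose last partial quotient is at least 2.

[1; 2, 1, 15, 9, 2, 13]

16236 = 1*12113 + 4123
12113 = 2*4123 + 3867
4123 = 1*3867 + 256
3867 = 15*256 + 27
256 = 9*27 + 13
27 = 2*13 + 1
13 = 13*1 + 0  (stop)
So 16236/12113 = [1; 2, 1, 15, 9, 2, 13].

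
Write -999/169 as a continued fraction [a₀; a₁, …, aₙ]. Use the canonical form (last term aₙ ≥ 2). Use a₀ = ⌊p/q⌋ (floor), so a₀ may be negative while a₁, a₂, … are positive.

-999 = -6*169 + 15
169 = 11*15 + 4
15 = 3*4 + 3
4 = 1*3 + 1
3 = 3*1 + 0  (stop)
So -999/169 = [-6; 11, 3, 1, 3].

[-6; 11, 3, 1, 3]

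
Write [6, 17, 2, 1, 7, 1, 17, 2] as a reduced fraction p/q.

100454/16583

Fold from the inside: start with 2/1.
  17 + 1/2 = 35/2
  1 + 2/35 = 37/35
  7 + 35/37 = 294/37
  1 + 37/294 = 331/294
  2 + 294/331 = 956/331
  17 + 331/956 = 16583/956
  6 + 956/16583 = 100454/16583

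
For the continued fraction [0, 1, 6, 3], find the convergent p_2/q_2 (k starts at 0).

6/7

Using pₖ = aₖpₖ₋₁ + pₖ₋₂, qₖ = aₖqₖ₋₁ + qₖ₋₂ (with p₋₁=1, p₋₂=0, q₋₁=0, q₋₂=1):
  k=0: a=0, p=0, q=1
  k=1: a=1, p=1, q=1
  k=2: a=6, p=6, q=7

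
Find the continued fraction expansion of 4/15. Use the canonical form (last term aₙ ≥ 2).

4 = 0×15 + 4
15 = 3×4 + 3
4 = 1×3 + 1
3 = 3×1 + 0  (stop)
So 4/15 = [0; 3, 1, 3].

[0; 3, 1, 3]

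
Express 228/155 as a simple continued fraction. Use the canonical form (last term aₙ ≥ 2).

228 = 1·155 + 73
155 = 2·73 + 9
73 = 8·9 + 1
9 = 9·1 + 0  (stop)
So 228/155 = [1; 2, 8, 9].

[1; 2, 8, 9]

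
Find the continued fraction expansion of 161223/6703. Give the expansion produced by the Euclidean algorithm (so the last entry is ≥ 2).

[24; 19, 10, 3, 11]

161223 = 24*6703 + 351
6703 = 19*351 + 34
351 = 10*34 + 11
34 = 3*11 + 1
11 = 11*1 + 0  (stop)
So 161223/6703 = [24; 19, 10, 3, 11].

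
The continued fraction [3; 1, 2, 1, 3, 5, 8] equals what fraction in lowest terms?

2416/647

Using pₖ = aₖpₖ₋₁ + pₖ₋₂ and qₖ = aₖqₖ₋₁ + qₖ₋₂:
  k=0: a=3, p=3, q=1
  k=1: a=1, p=4, q=1
  k=2: a=2, p=11, q=3
  k=3: a=1, p=15, q=4
  k=4: a=3, p=56, q=15
  k=5: a=5, p=295, q=79
  k=6: a=8, p=2416, q=647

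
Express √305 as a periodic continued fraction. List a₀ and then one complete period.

[17; 2, 6, 2, 34]

a₀ = ⌊√305⌋ = 17.
With m₀=0, d₀=1 and mₖ₊₁ = dₖaₖ − mₖ, dₖ₊₁ = (n − mₖ₊₁²)/dₖ, aₖ₊₁ = ⌊(a₀+mₖ₊₁)/dₖ₊₁⌋:
  k=1: m=17, d=16, a=2
  k=2: m=15, d=5, a=6
  k=3: m=15, d=16, a=2
  k=4: m=17, d=1, a=34
d=1 and a=2a₀=34 at k=4, so the next step gives (m, d) = (17, 16) again — its k=1 value — and the period has length 4.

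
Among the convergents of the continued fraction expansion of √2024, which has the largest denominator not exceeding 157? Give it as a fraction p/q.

√2024 = [44; 1, 88, …] (period length 2).
Convergents:
  p_0/q_0 = 44/1
  p_1/q_1 = 45/1
  p_2/q_2 = 4004/89
  p_3/q_3 = 4049/90
  p_4/q_4 = 360316/8009
q_3 = 90 ≤ 157 < 8009 = q_4, so the answer is 4049/90.

4049/90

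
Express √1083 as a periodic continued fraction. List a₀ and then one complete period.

a₀ = ⌊√1083⌋ = 32.
With m₀=0, d₀=1 and mₖ₊₁ = dₖaₖ − mₖ, dₖ₊₁ = (n − mₖ₊₁²)/dₖ, aₖ₊₁ = ⌊(a₀+mₖ₊₁)/dₖ₊₁⌋:
  k=1: m=32, d=59, a=1
  k=2: m=27, d=6, a=9
  k=3: m=27, d=59, a=1
  k=4: m=32, d=1, a=64
d=1 and a=2a₀=64 at k=4, so the next step gives (m, d) = (32, 59) again — its k=1 value — and the period has length 4.

[32; 1, 9, 1, 64]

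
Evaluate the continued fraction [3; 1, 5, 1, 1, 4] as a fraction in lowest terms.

Fold from the inside: start with 4/1.
  1 + 1/4 = 5/4
  1 + 4/5 = 9/5
  5 + 5/9 = 50/9
  1 + 9/50 = 59/50
  3 + 50/59 = 227/59

227/59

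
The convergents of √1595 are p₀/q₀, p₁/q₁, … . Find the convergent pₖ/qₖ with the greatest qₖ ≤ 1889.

√1595 = [39; 1, 14, 1, 78, …] (period length 4).
Convergents:
  p_0/q_0 = 39/1
  p_1/q_1 = 40/1
  p_2/q_2 = 599/15
  p_3/q_3 = 639/16
  p_4/q_4 = 50441/1263
  p_5/q_5 = 51080/1279
  p_6/q_6 = 765561/19169
q_5 = 1279 ≤ 1889 < 19169 = q_6, so the answer is 51080/1279.

51080/1279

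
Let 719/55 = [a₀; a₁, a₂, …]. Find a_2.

1

719 = 13·55 + 4   →  a_0 = 13
55 = 13·4 + 3   →  a_1 = 13
4 = 1·3 + 1   →  a_2 = 1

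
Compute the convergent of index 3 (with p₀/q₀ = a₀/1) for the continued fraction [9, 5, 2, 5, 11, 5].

551/60

Using pₖ = aₖpₖ₋₁ + pₖ₋₂, qₖ = aₖqₖ₋₁ + qₖ₋₂ (with p₋₁=1, p₋₂=0, q₋₁=0, q₋₂=1):
  k=0: a=9, p=9, q=1
  k=1: a=5, p=46, q=5
  k=2: a=2, p=101, q=11
  k=3: a=5, p=551, q=60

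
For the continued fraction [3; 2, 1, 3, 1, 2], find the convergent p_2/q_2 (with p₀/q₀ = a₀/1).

Using pₖ = aₖpₖ₋₁ + pₖ₋₂, qₖ = aₖqₖ₋₁ + qₖ₋₂ (with p₋₁=1, p₋₂=0, q₋₁=0, q₋₂=1):
  k=0: a=3, p=3, q=1
  k=1: a=2, p=7, q=2
  k=2: a=1, p=10, q=3

10/3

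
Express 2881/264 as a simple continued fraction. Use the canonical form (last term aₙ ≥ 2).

2881 = 10*264 + 241
264 = 1*241 + 23
241 = 10*23 + 11
23 = 2*11 + 1
11 = 11*1 + 0  (stop)
So 2881/264 = [10; 1, 10, 2, 11].

[10; 1, 10, 2, 11]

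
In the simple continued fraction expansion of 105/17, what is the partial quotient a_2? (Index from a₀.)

1

105 = 6·17 + 3   →  a_0 = 6
17 = 5·3 + 2   →  a_1 = 5
3 = 1·2 + 1   →  a_2 = 1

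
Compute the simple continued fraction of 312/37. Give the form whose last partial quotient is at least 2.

[8; 2, 3, 5]

312 = 8·37 + 16
37 = 2·16 + 5
16 = 3·5 + 1
5 = 5·1 + 0  (stop)
So 312/37 = [8; 2, 3, 5].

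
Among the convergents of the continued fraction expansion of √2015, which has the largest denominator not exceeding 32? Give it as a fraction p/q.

404/9

√2015 = [44; 1, 7, 1, 88, …] (period length 4).
Convergents:
  p_0/q_0 = 44/1
  p_1/q_1 = 45/1
  p_2/q_2 = 359/8
  p_3/q_3 = 404/9
  p_4/q_4 = 35911/800
q_3 = 9 ≤ 32 < 800 = q_4, so the answer is 404/9.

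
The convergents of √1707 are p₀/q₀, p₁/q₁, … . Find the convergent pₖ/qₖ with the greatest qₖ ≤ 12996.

194639/4711

√1707 = [41; 3, 6, 41, 6, 3, 82, …] (period length 6).
Convergents:
  p_0/q_0 = 41/1
  p_1/q_1 = 124/3
  p_2/q_2 = 785/19
  p_3/q_3 = 32309/782
  p_4/q_4 = 194639/4711
  p_5/q_5 = 616226/14915
q_4 = 4711 ≤ 12996 < 14915 = q_5, so the answer is 194639/4711.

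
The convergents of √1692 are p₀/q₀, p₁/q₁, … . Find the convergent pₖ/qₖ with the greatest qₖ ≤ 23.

617/15

√1692 = [41; 7, 2, 7, 82, …] (period length 4).
Convergents:
  p_0/q_0 = 41/1
  p_1/q_1 = 288/7
  p_2/q_2 = 617/15
  p_3/q_3 = 4607/112
q_2 = 15 ≤ 23 < 112 = q_3, so the answer is 617/15.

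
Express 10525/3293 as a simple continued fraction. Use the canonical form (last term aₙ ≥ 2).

[3; 5, 10, 3, 1, 15]

10525 = 3·3293 + 646
3293 = 5·646 + 63
646 = 10·63 + 16
63 = 3·16 + 15
16 = 1·15 + 1
15 = 15·1 + 0  (stop)
So 10525/3293 = [3; 5, 10, 3, 1, 15].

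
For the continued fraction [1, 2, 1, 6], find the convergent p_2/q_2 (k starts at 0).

Using pₖ = aₖpₖ₋₁ + pₖ₋₂, qₖ = aₖqₖ₋₁ + qₖ₋₂ (with p₋₁=1, p₋₂=0, q₋₁=0, q₋₂=1):
  k=0: a=1, p=1, q=1
  k=1: a=2, p=3, q=2
  k=2: a=1, p=4, q=3

4/3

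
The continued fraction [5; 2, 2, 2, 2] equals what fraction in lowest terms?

157/29

Fold from the inside: start with 2/1.
  2 + 1/2 = 5/2
  2 + 2/5 = 12/5
  2 + 5/12 = 29/12
  5 + 12/29 = 157/29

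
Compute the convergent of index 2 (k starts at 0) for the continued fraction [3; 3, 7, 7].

Using pₖ = aₖpₖ₋₁ + pₖ₋₂, qₖ = aₖqₖ₋₁ + qₖ₋₂ (with p₋₁=1, p₋₂=0, q₋₁=0, q₋₂=1):
  k=0: a=3, p=3, q=1
  k=1: a=3, p=10, q=3
  k=2: a=7, p=73, q=22

73/22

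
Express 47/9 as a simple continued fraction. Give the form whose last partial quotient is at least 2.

47 = 5×9 + 2
9 = 4×2 + 1
2 = 2×1 + 0  (stop)
So 47/9 = [5; 4, 2].

[5; 4, 2]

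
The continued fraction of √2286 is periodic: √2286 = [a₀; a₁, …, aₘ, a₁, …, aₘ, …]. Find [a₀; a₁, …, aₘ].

a₀ = ⌊√2286⌋ = 47.
With m₀=0, d₀=1 and mₖ₊₁ = dₖaₖ − mₖ, dₖ₊₁ = (n − mₖ₊₁²)/dₖ, aₖ₊₁ = ⌊(a₀+mₖ₊₁)/dₖ₊₁⌋:
  k=1: m=47, d=77, a=1
  k=2: m=30, d=18, a=4
  k=3: m=42, d=29, a=3
  k=4: m=45, d=9, a=10
  k=5: m=45, d=29, a=3
  k=6: m=42, d=18, a=4
  k=7: m=30, d=77, a=1
  k=8: m=47, d=1, a=94
d=1 and a=2a₀=94 at k=8, so the next step gives (m, d) = (47, 77) again — its k=1 value — and the period has length 8.

[47; 1, 4, 3, 10, 3, 4, 1, 94]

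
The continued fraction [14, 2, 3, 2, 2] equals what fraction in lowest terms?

563/39

Using pₖ = aₖpₖ₋₁ + pₖ₋₂ and qₖ = aₖqₖ₋₁ + qₖ₋₂:
  k=0: a=14, p=14, q=1
  k=1: a=2, p=29, q=2
  k=2: a=3, p=101, q=7
  k=3: a=2, p=231, q=16
  k=4: a=2, p=563, q=39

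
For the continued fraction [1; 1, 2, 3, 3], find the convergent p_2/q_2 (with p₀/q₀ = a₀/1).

5/3

Using pₖ = aₖpₖ₋₁ + pₖ₋₂, qₖ = aₖqₖ₋₁ + qₖ₋₂ (with p₋₁=1, p₋₂=0, q₋₁=0, q₋₂=1):
  k=0: a=1, p=1, q=1
  k=1: a=1, p=2, q=1
  k=2: a=2, p=5, q=3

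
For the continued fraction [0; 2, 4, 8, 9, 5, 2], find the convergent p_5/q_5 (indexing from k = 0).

1538/3449

Using pₖ = aₖpₖ₋₁ + pₖ₋₂, qₖ = aₖqₖ₋₁ + qₖ₋₂ (with p₋₁=1, p₋₂=0, q₋₁=0, q₋₂=1):
  k=0: a=0, p=0, q=1
  k=1: a=2, p=1, q=2
  k=2: a=4, p=4, q=9
  k=3: a=8, p=33, q=74
  k=4: a=9, p=301, q=675
  k=5: a=5, p=1538, q=3449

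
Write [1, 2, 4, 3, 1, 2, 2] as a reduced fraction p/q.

359/248

Fold from the inside: start with 2/1.
  2 + 1/2 = 5/2
  1 + 2/5 = 7/5
  3 + 5/7 = 26/7
  4 + 7/26 = 111/26
  2 + 26/111 = 248/111
  1 + 111/248 = 359/248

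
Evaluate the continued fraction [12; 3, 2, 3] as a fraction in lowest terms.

Using pₖ = aₖpₖ₋₁ + pₖ₋₂ and qₖ = aₖqₖ₋₁ + qₖ₋₂:
  k=0: a=12, p=12, q=1
  k=1: a=3, p=37, q=3
  k=2: a=2, p=86, q=7
  k=3: a=3, p=295, q=24

295/24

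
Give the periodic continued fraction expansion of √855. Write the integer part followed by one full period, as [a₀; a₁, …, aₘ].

[29; 4, 6, 4, 58]

a₀ = ⌊√855⌋ = 29.
With m₀=0, d₀=1 and mₖ₊₁ = dₖaₖ − mₖ, dₖ₊₁ = (n − mₖ₊₁²)/dₖ, aₖ₊₁ = ⌊(a₀+mₖ₊₁)/dₖ₊₁⌋:
  k=1: m=29, d=14, a=4
  k=2: m=27, d=9, a=6
  k=3: m=27, d=14, a=4
  k=4: m=29, d=1, a=58
d=1 and a=2a₀=58 at k=4, so the next step gives (m, d) = (29, 14) again — its k=1 value — and the period has length 4.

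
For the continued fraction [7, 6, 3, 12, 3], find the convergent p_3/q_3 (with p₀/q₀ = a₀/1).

1675/234

Using pₖ = aₖpₖ₋₁ + pₖ₋₂, qₖ = aₖqₖ₋₁ + qₖ₋₂ (with p₋₁=1, p₋₂=0, q₋₁=0, q₋₂=1):
  k=0: a=7, p=7, q=1
  k=1: a=6, p=43, q=6
  k=2: a=3, p=136, q=19
  k=3: a=12, p=1675, q=234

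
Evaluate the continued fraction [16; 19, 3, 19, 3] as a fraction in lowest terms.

54913/3421

Using pₖ = aₖpₖ₋₁ + pₖ₋₂ and qₖ = aₖqₖ₋₁ + qₖ₋₂:
  k=0: a=16, p=16, q=1
  k=1: a=19, p=305, q=19
  k=2: a=3, p=931, q=58
  k=3: a=19, p=17994, q=1121
  k=4: a=3, p=54913, q=3421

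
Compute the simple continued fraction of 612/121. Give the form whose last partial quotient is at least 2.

[5; 17, 3, 2]

612 = 5*121 + 7
121 = 17*7 + 2
7 = 3*2 + 1
2 = 2*1 + 0  (stop)
So 612/121 = [5; 17, 3, 2].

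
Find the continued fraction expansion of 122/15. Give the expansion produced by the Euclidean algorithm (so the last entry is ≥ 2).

122 = 8·15 + 2
15 = 7·2 + 1
2 = 2·1 + 0  (stop)
So 122/15 = [8; 7, 2].

[8; 7, 2]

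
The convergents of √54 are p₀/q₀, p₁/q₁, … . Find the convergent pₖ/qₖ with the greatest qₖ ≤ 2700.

√54 = [7; 2, 1, 6, 1, 2, 14, …] (period length 6).
Convergents:
  p_0/q_0 = 7/1
  p_1/q_1 = 15/2
  p_2/q_2 = 22/3
  p_3/q_3 = 147/20
  p_4/q_4 = 169/23
  p_5/q_5 = 485/66
  p_6/q_6 = 6959/947
  p_7/q_7 = 14403/1960
  p_8/q_8 = 21362/2907
q_7 = 1960 ≤ 2700 < 2907 = q_8, so the answer is 14403/1960.

14403/1960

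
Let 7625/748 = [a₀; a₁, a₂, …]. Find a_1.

7625 = 10·748 + 145   →  a_0 = 10
748 = 5·145 + 23   →  a_1 = 5

5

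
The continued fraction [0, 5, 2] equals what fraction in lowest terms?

Fold from the inside: start with 2/1.
  5 + 1/2 = 11/2
  0 + 2/11 = 2/11

2/11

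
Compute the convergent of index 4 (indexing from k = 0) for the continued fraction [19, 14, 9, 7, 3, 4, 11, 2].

54085/2836

Using pₖ = aₖpₖ₋₁ + pₖ₋₂, qₖ = aₖqₖ₋₁ + qₖ₋₂ (with p₋₁=1, p₋₂=0, q₋₁=0, q₋₂=1):
  k=0: a=19, p=19, q=1
  k=1: a=14, p=267, q=14
  k=2: a=9, p=2422, q=127
  k=3: a=7, p=17221, q=903
  k=4: a=3, p=54085, q=2836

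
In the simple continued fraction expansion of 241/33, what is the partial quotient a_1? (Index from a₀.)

3

241 = 7·33 + 10   →  a_0 = 7
33 = 3·10 + 3   →  a_1 = 3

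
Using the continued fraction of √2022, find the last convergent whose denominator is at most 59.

1349/30

√2022 = [44; 1, 28, 1, 88, …] (period length 4).
Convergents:
  p_0/q_0 = 44/1
  p_1/q_1 = 45/1
  p_2/q_2 = 1304/29
  p_3/q_3 = 1349/30
  p_4/q_4 = 120016/2669
q_3 = 30 ≤ 59 < 2669 = q_4, so the answer is 1349/30.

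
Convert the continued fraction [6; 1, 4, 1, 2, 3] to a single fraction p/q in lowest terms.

Using pₖ = aₖpₖ₋₁ + pₖ₋₂ and qₖ = aₖqₖ₋₁ + qₖ₋₂:
  k=0: a=6, p=6, q=1
  k=1: a=1, p=7, q=1
  k=2: a=4, p=34, q=5
  k=3: a=1, p=41, q=6
  k=4: a=2, p=116, q=17
  k=5: a=3, p=389, q=57

389/57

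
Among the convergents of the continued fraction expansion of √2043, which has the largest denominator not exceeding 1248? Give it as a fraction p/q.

√2043 = [45; 5, 90, …] (period length 2).
Convergents:
  p_0/q_0 = 45/1
  p_1/q_1 = 226/5
  p_2/q_2 = 20385/451
  p_3/q_3 = 102151/2260
q_2 = 451 ≤ 1248 < 2260 = q_3, so the answer is 20385/451.

20385/451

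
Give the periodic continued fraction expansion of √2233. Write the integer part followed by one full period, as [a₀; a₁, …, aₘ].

a₀ = ⌊√2233⌋ = 47.
With m₀=0, d₀=1 and mₖ₊₁ = dₖaₖ − mₖ, dₖ₊₁ = (n − mₖ₊₁²)/dₖ, aₖ₊₁ = ⌊(a₀+mₖ₊₁)/dₖ₊₁⌋:
  k=1: m=47, d=24, a=3
  k=2: m=25, d=67, a=1
  k=3: m=42, d=7, a=12
  k=4: m=42, d=67, a=1
  k=5: m=25, d=24, a=3
  k=6: m=47, d=1, a=94
d=1 and a=2a₀=94 at k=6, so the next step gives (m, d) = (47, 24) again — its k=1 value — and the period has length 6.

[47; 3, 1, 12, 1, 3, 94]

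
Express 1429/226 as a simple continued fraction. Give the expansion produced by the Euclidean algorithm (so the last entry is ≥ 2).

[6; 3, 10, 2, 3]

1429 = 6*226 + 73
226 = 3*73 + 7
73 = 10*7 + 3
7 = 2*3 + 1
3 = 3*1 + 0  (stop)
So 1429/226 = [6; 3, 10, 2, 3].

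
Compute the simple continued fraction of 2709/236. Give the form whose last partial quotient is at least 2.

2709 = 11×236 + 113
236 = 2×113 + 10
113 = 11×10 + 3
10 = 3×3 + 1
3 = 3×1 + 0  (stop)
So 2709/236 = [11; 2, 11, 3, 3].

[11; 2, 11, 3, 3]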